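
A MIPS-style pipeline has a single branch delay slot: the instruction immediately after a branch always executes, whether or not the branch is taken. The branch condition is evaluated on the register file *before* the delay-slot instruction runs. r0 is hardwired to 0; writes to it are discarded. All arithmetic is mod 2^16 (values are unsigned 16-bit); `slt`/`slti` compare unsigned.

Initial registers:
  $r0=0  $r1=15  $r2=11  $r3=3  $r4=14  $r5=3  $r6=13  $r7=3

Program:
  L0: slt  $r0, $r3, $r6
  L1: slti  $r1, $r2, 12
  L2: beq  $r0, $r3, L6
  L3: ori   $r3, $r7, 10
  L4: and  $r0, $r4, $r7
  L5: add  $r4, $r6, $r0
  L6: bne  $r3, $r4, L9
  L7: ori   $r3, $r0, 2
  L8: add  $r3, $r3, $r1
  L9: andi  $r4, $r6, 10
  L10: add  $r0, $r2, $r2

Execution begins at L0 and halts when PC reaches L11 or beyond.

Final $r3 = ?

2

  step pc=0: slt  $r0, $r3, $r6  regs=(0,15,11,3,14,3,13,3)
  step pc=1: slti  $r1, $r2, 12  regs=(0,1,11,3,14,3,13,3)
  step pc=2: beq  $r0, $r3, L6  cond=F  regs=(0,1,11,3,14,3,13,3)
  step pc=3: ori   $r3, $r7, 10  regs=(0,1,11,11,14,3,13,3)
  step pc=4: and  $r0, $r4, $r7  regs=(0,1,11,11,14,3,13,3)
  step pc=5: add  $r4, $r6, $r0  regs=(0,1,11,11,13,3,13,3)
  step pc=6: bne  $r3, $r4, L9  cond=T  regs=(0,1,11,11,13,3,13,3)
  step pc=7: ori   $r3, $r0, 2  regs=(0,1,11,2,13,3,13,3)
  step pc=9: andi  $r4, $r6, 10  regs=(0,1,11,2,8,3,13,3)
  step pc=10: add  $r0, $r2, $r2  regs=(0,1,11,2,8,3,13,3)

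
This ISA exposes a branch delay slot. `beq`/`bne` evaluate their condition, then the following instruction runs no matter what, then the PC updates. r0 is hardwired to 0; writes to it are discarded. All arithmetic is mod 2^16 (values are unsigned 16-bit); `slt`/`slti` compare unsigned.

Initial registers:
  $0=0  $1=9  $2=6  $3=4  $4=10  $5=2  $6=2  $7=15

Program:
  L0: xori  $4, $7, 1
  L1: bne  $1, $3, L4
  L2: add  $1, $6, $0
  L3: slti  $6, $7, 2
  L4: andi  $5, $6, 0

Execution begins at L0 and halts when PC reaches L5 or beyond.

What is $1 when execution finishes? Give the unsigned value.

PC=0  xori  $4, $7, 1        | $0=0 $1=9 $2=6 $3=4 $4=14 $5=2 $6=2 $7=15
PC=1  bne  $1, $3, L4        | $0=0 $1=9 $2=6 $3=4 $4=14 $5=2 $6=2 $7=15  [TAKEN]
PC=2  add  $1, $6, $0        | $0=0 $1=2 $2=6 $3=4 $4=14 $5=2 $6=2 $7=15
PC=4  andi  $5, $6, 0        | $0=0 $1=2 $2=6 $3=4 $4=14 $5=0 $6=2 $7=15

2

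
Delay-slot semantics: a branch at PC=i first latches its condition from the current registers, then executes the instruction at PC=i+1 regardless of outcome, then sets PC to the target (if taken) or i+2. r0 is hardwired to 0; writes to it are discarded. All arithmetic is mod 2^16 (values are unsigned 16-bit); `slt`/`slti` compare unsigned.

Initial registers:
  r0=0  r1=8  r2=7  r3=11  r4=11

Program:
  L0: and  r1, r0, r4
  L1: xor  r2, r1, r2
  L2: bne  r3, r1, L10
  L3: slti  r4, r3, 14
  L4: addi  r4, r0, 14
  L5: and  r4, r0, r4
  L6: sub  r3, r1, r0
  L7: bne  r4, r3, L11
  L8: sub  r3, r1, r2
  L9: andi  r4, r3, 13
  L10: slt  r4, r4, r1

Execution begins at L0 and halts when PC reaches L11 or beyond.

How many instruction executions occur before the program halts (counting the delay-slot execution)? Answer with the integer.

  step pc=0: and  r1, r0, r4  regs=(0,0,7,11,11)
  step pc=1: xor  r2, r1, r2  regs=(0,0,7,11,11)
  step pc=2: bne  r3, r1, L10  cond=T  regs=(0,0,7,11,11)
  step pc=3: slti  r4, r3, 14  regs=(0,0,7,11,1)
  step pc=10: slt  r4, r4, r1  regs=(0,0,7,11,0)

5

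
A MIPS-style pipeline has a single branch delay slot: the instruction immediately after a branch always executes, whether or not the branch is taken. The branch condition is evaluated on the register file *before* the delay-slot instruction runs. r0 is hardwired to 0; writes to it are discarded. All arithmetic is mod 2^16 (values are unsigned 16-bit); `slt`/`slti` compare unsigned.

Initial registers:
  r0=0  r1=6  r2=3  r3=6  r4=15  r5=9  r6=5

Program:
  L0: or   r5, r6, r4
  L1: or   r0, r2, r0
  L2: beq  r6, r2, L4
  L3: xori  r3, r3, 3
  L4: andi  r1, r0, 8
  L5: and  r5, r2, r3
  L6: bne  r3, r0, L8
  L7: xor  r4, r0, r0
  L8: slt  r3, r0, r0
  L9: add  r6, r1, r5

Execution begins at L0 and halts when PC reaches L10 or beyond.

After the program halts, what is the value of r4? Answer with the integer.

PC=0  or   r5, r6, r4        | r0=0 r1=6 r2=3 r3=6 r4=15 r5=15 r6=5
PC=1  or   r0, r2, r0        | r0=0 r1=6 r2=3 r3=6 r4=15 r5=15 r6=5
PC=2  beq  r6, r2, L4        | r0=0 r1=6 r2=3 r3=6 r4=15 r5=15 r6=5  [not taken]
PC=3  xori  r3, r3, 3        | r0=0 r1=6 r2=3 r3=5 r4=15 r5=15 r6=5
PC=4  andi  r1, r0, 8        | r0=0 r1=0 r2=3 r3=5 r4=15 r5=15 r6=5
PC=5  and  r5, r2, r3        | r0=0 r1=0 r2=3 r3=5 r4=15 r5=1 r6=5
PC=6  bne  r3, r0, L8        | r0=0 r1=0 r2=3 r3=5 r4=15 r5=1 r6=5  [TAKEN]
PC=7  xor  r4, r0, r0        | r0=0 r1=0 r2=3 r3=5 r4=0 r5=1 r6=5
PC=8  slt  r3, r0, r0        | r0=0 r1=0 r2=3 r3=0 r4=0 r5=1 r6=5
PC=9  add  r6, r1, r5        | r0=0 r1=0 r2=3 r3=0 r4=0 r5=1 r6=1

0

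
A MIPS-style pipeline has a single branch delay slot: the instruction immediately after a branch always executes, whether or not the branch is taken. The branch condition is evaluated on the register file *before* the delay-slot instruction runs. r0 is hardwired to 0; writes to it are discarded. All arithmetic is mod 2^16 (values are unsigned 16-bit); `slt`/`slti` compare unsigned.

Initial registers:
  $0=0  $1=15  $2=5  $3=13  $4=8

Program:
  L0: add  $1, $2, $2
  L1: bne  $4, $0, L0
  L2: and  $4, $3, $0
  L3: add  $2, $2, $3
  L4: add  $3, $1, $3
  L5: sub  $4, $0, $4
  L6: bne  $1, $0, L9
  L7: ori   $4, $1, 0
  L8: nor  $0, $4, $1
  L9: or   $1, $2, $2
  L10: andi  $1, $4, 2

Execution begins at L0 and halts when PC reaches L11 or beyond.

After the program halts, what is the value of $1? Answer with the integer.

2

#0 add  $1, $2, $2 ; 0/10/5/13/8
#1 bne  $4, $0, L0 ; 0/10/5/13/8 ; →target
#2 and  $4, $3, $0 ; 0/10/5/13/0
#0 add  $1, $2, $2 ; 0/10/5/13/0
#1 bne  $4, $0, L0 ; 0/10/5/13/0 ; →fallthru
#2 and  $4, $3, $0 ; 0/10/5/13/0
#3 add  $2, $2, $3 ; 0/10/18/13/0
#4 add  $3, $1, $3 ; 0/10/18/23/0
#5 sub  $4, $0, $4 ; 0/10/18/23/0
#6 bne  $1, $0, L9 ; 0/10/18/23/0 ; →target
#7 ori   $4, $1, 0 ; 0/10/18/23/10
#9 or   $1, $2, $2 ; 0/18/18/23/10
#10 andi  $1, $4, 2 ; 0/2/18/23/10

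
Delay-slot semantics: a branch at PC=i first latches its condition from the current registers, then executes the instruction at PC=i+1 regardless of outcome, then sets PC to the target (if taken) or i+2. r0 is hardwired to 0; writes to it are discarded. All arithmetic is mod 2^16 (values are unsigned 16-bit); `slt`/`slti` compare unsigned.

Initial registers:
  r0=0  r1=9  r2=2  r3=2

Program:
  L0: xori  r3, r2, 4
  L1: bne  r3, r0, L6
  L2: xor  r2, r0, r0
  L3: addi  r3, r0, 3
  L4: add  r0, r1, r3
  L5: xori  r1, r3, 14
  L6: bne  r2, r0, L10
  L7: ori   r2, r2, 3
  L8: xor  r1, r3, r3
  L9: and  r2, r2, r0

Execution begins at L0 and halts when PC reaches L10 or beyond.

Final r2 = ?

PC=0  xori  r3, r2, 4        | r0=0 r1=9 r2=2 r3=6
PC=1  bne  r3, r0, L6        | r0=0 r1=9 r2=2 r3=6  [TAKEN]
PC=2  xor  r2, r0, r0        | r0=0 r1=9 r2=0 r3=6
PC=6  bne  r2, r0, L10       | r0=0 r1=9 r2=0 r3=6  [not taken]
PC=7  ori   r2, r2, 3        | r0=0 r1=9 r2=3 r3=6
PC=8  xor  r1, r3, r3        | r0=0 r1=0 r2=3 r3=6
PC=9  and  r2, r2, r0        | r0=0 r1=0 r2=0 r3=6

0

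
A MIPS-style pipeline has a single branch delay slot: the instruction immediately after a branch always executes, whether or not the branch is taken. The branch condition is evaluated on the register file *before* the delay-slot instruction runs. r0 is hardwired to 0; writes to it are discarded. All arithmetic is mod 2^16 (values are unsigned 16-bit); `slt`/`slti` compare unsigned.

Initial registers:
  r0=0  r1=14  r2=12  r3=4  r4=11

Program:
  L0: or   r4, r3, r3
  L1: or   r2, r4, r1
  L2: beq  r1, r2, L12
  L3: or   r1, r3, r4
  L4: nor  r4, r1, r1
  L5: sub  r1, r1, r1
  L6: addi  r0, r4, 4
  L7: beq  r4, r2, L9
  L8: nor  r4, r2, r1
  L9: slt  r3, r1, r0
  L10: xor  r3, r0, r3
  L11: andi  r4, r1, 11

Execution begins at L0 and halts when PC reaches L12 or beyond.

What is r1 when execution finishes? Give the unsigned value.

[0] or   r4, r3, r3  →  {r0:0, r1:14, r2:12, r3:4, r4:4}
[1] or   r2, r4, r1  →  {r0:0, r1:14, r2:14, r3:4, r4:4}
[2] beq  r1, r2, L12  →  {r0:0, r1:14, r2:14, r3:4, r4:4}  ⟨branch taken⟩
[3] or   r1, r3, r4  →  {r0:0, r1:4, r2:14, r3:4, r4:4}

4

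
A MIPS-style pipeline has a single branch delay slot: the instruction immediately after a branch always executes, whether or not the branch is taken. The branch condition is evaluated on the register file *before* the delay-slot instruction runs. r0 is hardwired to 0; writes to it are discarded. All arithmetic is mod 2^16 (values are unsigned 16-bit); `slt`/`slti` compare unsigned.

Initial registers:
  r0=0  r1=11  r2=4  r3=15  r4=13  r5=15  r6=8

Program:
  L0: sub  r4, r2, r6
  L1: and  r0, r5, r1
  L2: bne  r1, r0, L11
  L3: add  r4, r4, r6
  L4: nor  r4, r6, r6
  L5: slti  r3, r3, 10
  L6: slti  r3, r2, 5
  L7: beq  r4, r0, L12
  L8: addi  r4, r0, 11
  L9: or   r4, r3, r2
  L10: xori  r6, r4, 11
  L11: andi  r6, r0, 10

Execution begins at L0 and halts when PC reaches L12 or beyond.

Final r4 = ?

4

[0] sub  r4, r2, r6  →  {r0:0, r1:11, r2:4, r3:15, r4:65532, r5:15, r6:8}
[1] and  r0, r5, r1  →  {r0:0, r1:11, r2:4, r3:15, r4:65532, r5:15, r6:8}
[2] bne  r1, r0, L11  →  {r0:0, r1:11, r2:4, r3:15, r4:65532, r5:15, r6:8}  ⟨branch taken⟩
[3] add  r4, r4, r6  →  {r0:0, r1:11, r2:4, r3:15, r4:4, r5:15, r6:8}
[11] andi  r6, r0, 10  →  {r0:0, r1:11, r2:4, r3:15, r4:4, r5:15, r6:0}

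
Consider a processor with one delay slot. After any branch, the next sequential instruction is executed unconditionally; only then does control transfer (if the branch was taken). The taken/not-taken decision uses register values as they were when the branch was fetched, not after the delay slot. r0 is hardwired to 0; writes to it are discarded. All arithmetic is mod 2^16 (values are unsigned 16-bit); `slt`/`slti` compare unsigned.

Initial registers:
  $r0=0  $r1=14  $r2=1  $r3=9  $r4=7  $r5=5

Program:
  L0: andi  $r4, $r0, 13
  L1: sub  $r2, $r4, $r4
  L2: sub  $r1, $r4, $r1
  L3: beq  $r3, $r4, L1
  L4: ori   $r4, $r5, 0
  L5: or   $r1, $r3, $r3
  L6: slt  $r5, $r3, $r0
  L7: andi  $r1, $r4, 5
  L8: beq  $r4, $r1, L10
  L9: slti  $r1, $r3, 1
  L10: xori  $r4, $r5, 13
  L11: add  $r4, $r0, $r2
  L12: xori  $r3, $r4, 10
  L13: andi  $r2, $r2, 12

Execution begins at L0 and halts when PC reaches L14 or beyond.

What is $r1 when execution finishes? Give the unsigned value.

[0] andi  $r4, $r0, 13  →  {$r0:0, $r1:14, $r2:1, $r3:9, $r4:0, $r5:5}
[1] sub  $r2, $r4, $r4  →  {$r0:0, $r1:14, $r2:0, $r3:9, $r4:0, $r5:5}
[2] sub  $r1, $r4, $r1  →  {$r0:0, $r1:65522, $r2:0, $r3:9, $r4:0, $r5:5}
[3] beq  $r3, $r4, L1  →  {$r0:0, $r1:65522, $r2:0, $r3:9, $r4:0, $r5:5}  ⟨branch fallthrough⟩
[4] ori   $r4, $r5, 0  →  {$r0:0, $r1:65522, $r2:0, $r3:9, $r4:5, $r5:5}
[5] or   $r1, $r3, $r3  →  {$r0:0, $r1:9, $r2:0, $r3:9, $r4:5, $r5:5}
[6] slt  $r5, $r3, $r0  →  {$r0:0, $r1:9, $r2:0, $r3:9, $r4:5, $r5:0}
[7] andi  $r1, $r4, 5  →  {$r0:0, $r1:5, $r2:0, $r3:9, $r4:5, $r5:0}
[8] beq  $r4, $r1, L10  →  {$r0:0, $r1:5, $r2:0, $r3:9, $r4:5, $r5:0}  ⟨branch taken⟩
[9] slti  $r1, $r3, 1  →  {$r0:0, $r1:0, $r2:0, $r3:9, $r4:5, $r5:0}
[10] xori  $r4, $r5, 13  →  {$r0:0, $r1:0, $r2:0, $r3:9, $r4:13, $r5:0}
[11] add  $r4, $r0, $r2  →  {$r0:0, $r1:0, $r2:0, $r3:9, $r4:0, $r5:0}
[12] xori  $r3, $r4, 10  →  {$r0:0, $r1:0, $r2:0, $r3:10, $r4:0, $r5:0}
[13] andi  $r2, $r2, 12  →  {$r0:0, $r1:0, $r2:0, $r3:10, $r4:0, $r5:0}

0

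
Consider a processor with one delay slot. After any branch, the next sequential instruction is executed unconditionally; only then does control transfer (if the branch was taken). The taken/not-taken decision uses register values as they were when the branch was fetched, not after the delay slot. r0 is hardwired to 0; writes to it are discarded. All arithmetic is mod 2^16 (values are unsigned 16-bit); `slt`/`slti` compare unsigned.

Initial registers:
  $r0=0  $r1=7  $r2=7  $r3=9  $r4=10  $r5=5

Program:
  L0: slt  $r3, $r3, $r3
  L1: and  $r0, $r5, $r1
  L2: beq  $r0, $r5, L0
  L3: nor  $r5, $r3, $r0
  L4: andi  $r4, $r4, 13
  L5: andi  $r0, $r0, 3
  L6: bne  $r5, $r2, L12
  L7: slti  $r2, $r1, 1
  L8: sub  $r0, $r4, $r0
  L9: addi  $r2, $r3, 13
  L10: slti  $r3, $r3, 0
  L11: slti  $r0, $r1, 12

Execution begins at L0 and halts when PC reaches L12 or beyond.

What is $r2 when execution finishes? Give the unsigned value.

#0 slt  $r3, $r3, $r3 ; 0/7/7/0/10/5
#1 and  $r0, $r5, $r1 ; 0/7/7/0/10/5
#2 beq  $r0, $r5, L0 ; 0/7/7/0/10/5 ; →fallthru
#3 nor  $r5, $r3, $r0 ; 0/7/7/0/10/65535
#4 andi  $r4, $r4, 13 ; 0/7/7/0/8/65535
#5 andi  $r0, $r0, 3 ; 0/7/7/0/8/65535
#6 bne  $r5, $r2, L12 ; 0/7/7/0/8/65535 ; →target
#7 slti  $r2, $r1, 1 ; 0/7/0/0/8/65535

0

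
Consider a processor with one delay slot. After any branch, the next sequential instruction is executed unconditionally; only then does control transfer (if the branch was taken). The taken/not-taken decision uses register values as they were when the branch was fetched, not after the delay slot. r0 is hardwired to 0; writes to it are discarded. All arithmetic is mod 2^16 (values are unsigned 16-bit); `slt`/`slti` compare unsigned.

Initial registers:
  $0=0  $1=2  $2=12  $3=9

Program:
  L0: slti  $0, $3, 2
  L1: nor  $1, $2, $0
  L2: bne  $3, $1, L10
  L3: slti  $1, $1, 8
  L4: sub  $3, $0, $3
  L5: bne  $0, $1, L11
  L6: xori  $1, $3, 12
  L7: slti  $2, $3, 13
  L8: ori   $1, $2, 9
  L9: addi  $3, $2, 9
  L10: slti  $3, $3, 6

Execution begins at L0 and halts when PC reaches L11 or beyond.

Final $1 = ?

0

  step pc=0: slti  $0, $3, 2  regs=(0,2,12,9)
  step pc=1: nor  $1, $2, $0  regs=(0,65523,12,9)
  step pc=2: bne  $3, $1, L10  cond=T  regs=(0,65523,12,9)
  step pc=3: slti  $1, $1, 8  regs=(0,0,12,9)
  step pc=10: slti  $3, $3, 6  regs=(0,0,12,0)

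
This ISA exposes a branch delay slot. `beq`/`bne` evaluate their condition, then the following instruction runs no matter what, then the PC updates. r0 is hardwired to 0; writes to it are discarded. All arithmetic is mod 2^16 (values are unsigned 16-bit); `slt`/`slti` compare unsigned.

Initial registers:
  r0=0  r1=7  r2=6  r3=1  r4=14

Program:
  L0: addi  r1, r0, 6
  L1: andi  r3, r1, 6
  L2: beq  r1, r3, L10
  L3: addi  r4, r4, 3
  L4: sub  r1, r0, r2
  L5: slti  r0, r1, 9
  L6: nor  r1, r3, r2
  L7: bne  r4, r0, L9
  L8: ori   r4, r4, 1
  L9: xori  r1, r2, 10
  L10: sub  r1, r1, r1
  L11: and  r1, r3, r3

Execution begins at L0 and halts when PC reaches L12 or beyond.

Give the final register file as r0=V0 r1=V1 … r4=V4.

r0=0 r1=6 r2=6 r3=6 r4=17

[0] addi  r1, r0, 6  →  {r0:0, r1:6, r2:6, r3:1, r4:14}
[1] andi  r3, r1, 6  →  {r0:0, r1:6, r2:6, r3:6, r4:14}
[2] beq  r1, r3, L10  →  {r0:0, r1:6, r2:6, r3:6, r4:14}  ⟨branch taken⟩
[3] addi  r4, r4, 3  →  {r0:0, r1:6, r2:6, r3:6, r4:17}
[10] sub  r1, r1, r1  →  {r0:0, r1:0, r2:6, r3:6, r4:17}
[11] and  r1, r3, r3  →  {r0:0, r1:6, r2:6, r3:6, r4:17}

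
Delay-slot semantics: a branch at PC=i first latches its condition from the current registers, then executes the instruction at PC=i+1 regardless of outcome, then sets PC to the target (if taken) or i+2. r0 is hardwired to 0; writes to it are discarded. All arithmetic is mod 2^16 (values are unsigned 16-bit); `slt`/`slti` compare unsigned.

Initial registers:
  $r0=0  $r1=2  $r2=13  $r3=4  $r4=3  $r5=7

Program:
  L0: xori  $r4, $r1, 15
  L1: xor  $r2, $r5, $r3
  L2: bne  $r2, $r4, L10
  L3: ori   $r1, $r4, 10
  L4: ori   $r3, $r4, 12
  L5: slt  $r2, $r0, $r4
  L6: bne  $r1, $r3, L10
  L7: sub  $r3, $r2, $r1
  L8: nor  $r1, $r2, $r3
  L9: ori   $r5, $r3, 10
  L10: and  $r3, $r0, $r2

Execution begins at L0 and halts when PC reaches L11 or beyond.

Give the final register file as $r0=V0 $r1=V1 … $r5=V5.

$r0=0 $r1=15 $r2=3 $r3=0 $r4=13 $r5=7

#0 xori  $r4, $r1, 15 ; 0/2/13/4/13/7
#1 xor  $r2, $r5, $r3 ; 0/2/3/4/13/7
#2 bne  $r2, $r4, L10 ; 0/2/3/4/13/7 ; →target
#3 ori   $r1, $r4, 10 ; 0/15/3/4/13/7
#10 and  $r3, $r0, $r2 ; 0/15/3/0/13/7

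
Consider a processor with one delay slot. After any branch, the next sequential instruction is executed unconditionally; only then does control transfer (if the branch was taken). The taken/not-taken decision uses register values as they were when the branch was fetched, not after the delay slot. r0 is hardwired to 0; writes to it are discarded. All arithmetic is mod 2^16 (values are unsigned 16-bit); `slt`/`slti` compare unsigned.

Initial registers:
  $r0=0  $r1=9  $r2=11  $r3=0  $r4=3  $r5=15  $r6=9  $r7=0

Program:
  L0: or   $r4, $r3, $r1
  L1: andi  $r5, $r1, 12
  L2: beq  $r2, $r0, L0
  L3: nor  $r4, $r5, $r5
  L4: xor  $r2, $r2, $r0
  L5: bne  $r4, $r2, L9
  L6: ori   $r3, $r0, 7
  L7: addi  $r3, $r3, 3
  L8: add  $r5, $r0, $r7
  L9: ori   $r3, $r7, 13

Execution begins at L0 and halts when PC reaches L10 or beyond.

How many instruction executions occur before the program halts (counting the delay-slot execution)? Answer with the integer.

8

PC=0  or   $r4, $r3, $r1     | $r0=0 $r1=9 $r2=11 $r3=0 $r4=9 $r5=15 $r6=9 $r7=0
PC=1  andi  $r5, $r1, 12     | $r0=0 $r1=9 $r2=11 $r3=0 $r4=9 $r5=8 $r6=9 $r7=0
PC=2  beq  $r2, $r0, L0      | $r0=0 $r1=9 $r2=11 $r3=0 $r4=9 $r5=8 $r6=9 $r7=0  [not taken]
PC=3  nor  $r4, $r5, $r5     | $r0=0 $r1=9 $r2=11 $r3=0 $r4=65527 $r5=8 $r6=9 $r7=0
PC=4  xor  $r2, $r2, $r0     | $r0=0 $r1=9 $r2=11 $r3=0 $r4=65527 $r5=8 $r6=9 $r7=0
PC=5  bne  $r4, $r2, L9      | $r0=0 $r1=9 $r2=11 $r3=0 $r4=65527 $r5=8 $r6=9 $r7=0  [TAKEN]
PC=6  ori   $r3, $r0, 7      | $r0=0 $r1=9 $r2=11 $r3=7 $r4=65527 $r5=8 $r6=9 $r7=0
PC=9  ori   $r3, $r7, 13     | $r0=0 $r1=9 $r2=11 $r3=13 $r4=65527 $r5=8 $r6=9 $r7=0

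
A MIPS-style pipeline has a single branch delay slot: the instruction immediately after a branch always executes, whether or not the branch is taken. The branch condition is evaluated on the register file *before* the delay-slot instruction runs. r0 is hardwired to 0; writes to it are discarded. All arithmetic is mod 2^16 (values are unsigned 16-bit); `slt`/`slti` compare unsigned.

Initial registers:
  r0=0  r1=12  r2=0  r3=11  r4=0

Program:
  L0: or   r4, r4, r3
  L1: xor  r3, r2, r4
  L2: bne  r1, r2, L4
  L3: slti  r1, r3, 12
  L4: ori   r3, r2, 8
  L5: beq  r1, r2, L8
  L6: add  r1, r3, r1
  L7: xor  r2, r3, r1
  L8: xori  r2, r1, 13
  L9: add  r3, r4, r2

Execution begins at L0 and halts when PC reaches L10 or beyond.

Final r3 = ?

15

PC=0  or   r4, r4, r3        | r0=0 r1=12 r2=0 r3=11 r4=11
PC=1  xor  r3, r2, r4        | r0=0 r1=12 r2=0 r3=11 r4=11
PC=2  bne  r1, r2, L4        | r0=0 r1=12 r2=0 r3=11 r4=11  [TAKEN]
PC=3  slti  r1, r3, 12       | r0=0 r1=1 r2=0 r3=11 r4=11
PC=4  ori   r3, r2, 8        | r0=0 r1=1 r2=0 r3=8 r4=11
PC=5  beq  r1, r2, L8        | r0=0 r1=1 r2=0 r3=8 r4=11  [not taken]
PC=6  add  r1, r3, r1        | r0=0 r1=9 r2=0 r3=8 r4=11
PC=7  xor  r2, r3, r1        | r0=0 r1=9 r2=1 r3=8 r4=11
PC=8  xori  r2, r1, 13       | r0=0 r1=9 r2=4 r3=8 r4=11
PC=9  add  r3, r4, r2        | r0=0 r1=9 r2=4 r3=15 r4=11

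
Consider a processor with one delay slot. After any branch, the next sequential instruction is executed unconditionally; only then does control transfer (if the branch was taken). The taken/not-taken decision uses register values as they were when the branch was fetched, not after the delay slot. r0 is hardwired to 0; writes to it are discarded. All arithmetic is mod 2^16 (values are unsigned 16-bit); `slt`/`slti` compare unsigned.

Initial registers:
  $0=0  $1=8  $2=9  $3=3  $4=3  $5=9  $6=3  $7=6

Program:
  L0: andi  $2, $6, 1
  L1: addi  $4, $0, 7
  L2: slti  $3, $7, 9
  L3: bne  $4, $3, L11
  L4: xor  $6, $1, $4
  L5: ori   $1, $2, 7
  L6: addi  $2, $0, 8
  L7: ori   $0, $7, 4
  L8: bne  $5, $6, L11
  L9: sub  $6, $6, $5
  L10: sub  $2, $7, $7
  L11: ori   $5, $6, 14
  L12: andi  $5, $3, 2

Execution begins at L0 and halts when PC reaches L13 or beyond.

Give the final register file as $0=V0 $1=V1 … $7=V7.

[0] andi  $2, $6, 1  →  {$0:0, $1:8, $2:1, $3:3, $4:3, $5:9, $6:3, $7:6}
[1] addi  $4, $0, 7  →  {$0:0, $1:8, $2:1, $3:3, $4:7, $5:9, $6:3, $7:6}
[2] slti  $3, $7, 9  →  {$0:0, $1:8, $2:1, $3:1, $4:7, $5:9, $6:3, $7:6}
[3] bne  $4, $3, L11  →  {$0:0, $1:8, $2:1, $3:1, $4:7, $5:9, $6:3, $7:6}  ⟨branch taken⟩
[4] xor  $6, $1, $4  →  {$0:0, $1:8, $2:1, $3:1, $4:7, $5:9, $6:15, $7:6}
[11] ori   $5, $6, 14  →  {$0:0, $1:8, $2:1, $3:1, $4:7, $5:15, $6:15, $7:6}
[12] andi  $5, $3, 2  →  {$0:0, $1:8, $2:1, $3:1, $4:7, $5:0, $6:15, $7:6}

$0=0 $1=8 $2=1 $3=1 $4=7 $5=0 $6=15 $7=6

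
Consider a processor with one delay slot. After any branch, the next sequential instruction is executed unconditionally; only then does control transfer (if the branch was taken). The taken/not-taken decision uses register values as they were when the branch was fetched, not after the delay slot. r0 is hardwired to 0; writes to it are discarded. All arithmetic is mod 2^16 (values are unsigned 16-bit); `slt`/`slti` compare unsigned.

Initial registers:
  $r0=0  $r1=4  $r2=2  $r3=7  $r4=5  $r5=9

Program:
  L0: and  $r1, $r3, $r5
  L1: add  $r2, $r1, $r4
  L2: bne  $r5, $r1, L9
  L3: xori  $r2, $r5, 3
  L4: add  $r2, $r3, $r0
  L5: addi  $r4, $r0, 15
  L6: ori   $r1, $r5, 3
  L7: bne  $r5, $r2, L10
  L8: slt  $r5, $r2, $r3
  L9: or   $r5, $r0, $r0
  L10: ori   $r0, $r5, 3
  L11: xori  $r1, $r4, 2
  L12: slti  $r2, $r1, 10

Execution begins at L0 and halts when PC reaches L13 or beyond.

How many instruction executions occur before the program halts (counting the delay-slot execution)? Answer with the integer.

8

PC=0  and  $r1, $r3, $r5     | $r0=0 $r1=1 $r2=2 $r3=7 $r4=5 $r5=9
PC=1  add  $r2, $r1, $r4     | $r0=0 $r1=1 $r2=6 $r3=7 $r4=5 $r5=9
PC=2  bne  $r5, $r1, L9      | $r0=0 $r1=1 $r2=6 $r3=7 $r4=5 $r5=9  [TAKEN]
PC=3  xori  $r2, $r5, 3      | $r0=0 $r1=1 $r2=10 $r3=7 $r4=5 $r5=9
PC=9  or   $r5, $r0, $r0     | $r0=0 $r1=1 $r2=10 $r3=7 $r4=5 $r5=0
PC=10 ori   $r0, $r5, 3      | $r0=0 $r1=1 $r2=10 $r3=7 $r4=5 $r5=0
PC=11 xori  $r1, $r4, 2      | $r0=0 $r1=7 $r2=10 $r3=7 $r4=5 $r5=0
PC=12 slti  $r2, $r1, 10     | $r0=0 $r1=7 $r2=1 $r3=7 $r4=5 $r5=0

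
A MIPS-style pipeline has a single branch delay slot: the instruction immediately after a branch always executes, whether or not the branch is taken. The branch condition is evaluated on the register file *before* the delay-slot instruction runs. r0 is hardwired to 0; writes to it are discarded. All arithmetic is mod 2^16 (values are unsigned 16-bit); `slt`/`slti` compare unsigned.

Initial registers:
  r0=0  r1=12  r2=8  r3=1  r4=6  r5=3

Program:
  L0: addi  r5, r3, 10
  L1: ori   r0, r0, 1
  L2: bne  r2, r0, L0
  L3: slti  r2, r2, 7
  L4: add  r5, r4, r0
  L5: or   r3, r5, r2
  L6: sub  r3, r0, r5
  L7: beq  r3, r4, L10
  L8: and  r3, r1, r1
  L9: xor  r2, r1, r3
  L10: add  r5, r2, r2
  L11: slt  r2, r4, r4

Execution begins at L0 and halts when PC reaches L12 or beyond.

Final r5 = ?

  step pc=0: addi  r5, r3, 10  regs=(0,12,8,1,6,11)
  step pc=1: ori   r0, r0, 1  regs=(0,12,8,1,6,11)
  step pc=2: bne  r2, r0, L0  cond=T  regs=(0,12,8,1,6,11)
  step pc=3: slti  r2, r2, 7  regs=(0,12,0,1,6,11)
  step pc=0: addi  r5, r3, 10  regs=(0,12,0,1,6,11)
  step pc=1: ori   r0, r0, 1  regs=(0,12,0,1,6,11)
  step pc=2: bne  r2, r0, L0  cond=F  regs=(0,12,0,1,6,11)
  step pc=3: slti  r2, r2, 7  regs=(0,12,1,1,6,11)
  step pc=4: add  r5, r4, r0  regs=(0,12,1,1,6,6)
  step pc=5: or   r3, r5, r2  regs=(0,12,1,7,6,6)
  step pc=6: sub  r3, r0, r5  regs=(0,12,1,65530,6,6)
  step pc=7: beq  r3, r4, L10  cond=F  regs=(0,12,1,65530,6,6)
  step pc=8: and  r3, r1, r1  regs=(0,12,1,12,6,6)
  step pc=9: xor  r2, r1, r3  regs=(0,12,0,12,6,6)
  step pc=10: add  r5, r2, r2  regs=(0,12,0,12,6,0)
  step pc=11: slt  r2, r4, r4  regs=(0,12,0,12,6,0)

0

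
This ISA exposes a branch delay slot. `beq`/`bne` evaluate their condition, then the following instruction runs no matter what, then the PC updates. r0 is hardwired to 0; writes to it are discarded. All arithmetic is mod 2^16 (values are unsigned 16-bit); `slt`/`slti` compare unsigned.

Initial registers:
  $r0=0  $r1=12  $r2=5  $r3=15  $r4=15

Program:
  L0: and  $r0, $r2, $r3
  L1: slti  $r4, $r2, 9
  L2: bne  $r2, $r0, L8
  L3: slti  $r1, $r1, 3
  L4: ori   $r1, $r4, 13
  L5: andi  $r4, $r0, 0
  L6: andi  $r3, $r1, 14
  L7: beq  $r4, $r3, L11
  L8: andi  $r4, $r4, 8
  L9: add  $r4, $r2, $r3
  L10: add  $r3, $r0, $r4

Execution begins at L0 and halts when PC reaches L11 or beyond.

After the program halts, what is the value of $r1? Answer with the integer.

0

#0 and  $r0, $r2, $r3 ; 0/12/5/15/15
#1 slti  $r4, $r2, 9 ; 0/12/5/15/1
#2 bne  $r2, $r0, L8 ; 0/12/5/15/1 ; →target
#3 slti  $r1, $r1, 3 ; 0/0/5/15/1
#8 andi  $r4, $r4, 8 ; 0/0/5/15/0
#9 add  $r4, $r2, $r3 ; 0/0/5/15/20
#10 add  $r3, $r0, $r4 ; 0/0/5/20/20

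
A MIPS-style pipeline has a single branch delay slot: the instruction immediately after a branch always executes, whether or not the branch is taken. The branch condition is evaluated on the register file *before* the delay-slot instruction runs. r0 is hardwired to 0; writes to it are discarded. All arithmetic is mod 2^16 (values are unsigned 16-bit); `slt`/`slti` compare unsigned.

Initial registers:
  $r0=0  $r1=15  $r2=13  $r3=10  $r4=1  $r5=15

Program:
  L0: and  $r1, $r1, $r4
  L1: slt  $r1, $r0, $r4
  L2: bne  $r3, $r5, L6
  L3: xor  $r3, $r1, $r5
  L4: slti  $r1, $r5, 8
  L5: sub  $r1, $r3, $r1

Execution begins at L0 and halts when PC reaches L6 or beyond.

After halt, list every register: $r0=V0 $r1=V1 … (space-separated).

$r0=0 $r1=1 $r2=13 $r3=14 $r4=1 $r5=15

#0 and  $r1, $r1, $r4 ; 0/1/13/10/1/15
#1 slt  $r1, $r0, $r4 ; 0/1/13/10/1/15
#2 bne  $r3, $r5, L6 ; 0/1/13/10/1/15 ; →target
#3 xor  $r3, $r1, $r5 ; 0/1/13/14/1/15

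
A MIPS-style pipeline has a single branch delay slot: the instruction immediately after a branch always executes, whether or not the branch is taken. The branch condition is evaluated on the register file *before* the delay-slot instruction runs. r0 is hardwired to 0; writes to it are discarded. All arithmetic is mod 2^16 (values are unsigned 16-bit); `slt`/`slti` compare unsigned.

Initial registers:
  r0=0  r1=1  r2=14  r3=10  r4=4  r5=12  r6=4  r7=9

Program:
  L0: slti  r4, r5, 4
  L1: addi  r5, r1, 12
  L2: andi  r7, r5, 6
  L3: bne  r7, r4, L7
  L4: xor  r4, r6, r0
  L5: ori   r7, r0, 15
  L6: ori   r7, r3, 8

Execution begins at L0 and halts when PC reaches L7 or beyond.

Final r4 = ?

#0 slti  r4, r5, 4 ; 0/1/14/10/0/12/4/9
#1 addi  r5, r1, 12 ; 0/1/14/10/0/13/4/9
#2 andi  r7, r5, 6 ; 0/1/14/10/0/13/4/4
#3 bne  r7, r4, L7 ; 0/1/14/10/0/13/4/4 ; →target
#4 xor  r4, r6, r0 ; 0/1/14/10/4/13/4/4

4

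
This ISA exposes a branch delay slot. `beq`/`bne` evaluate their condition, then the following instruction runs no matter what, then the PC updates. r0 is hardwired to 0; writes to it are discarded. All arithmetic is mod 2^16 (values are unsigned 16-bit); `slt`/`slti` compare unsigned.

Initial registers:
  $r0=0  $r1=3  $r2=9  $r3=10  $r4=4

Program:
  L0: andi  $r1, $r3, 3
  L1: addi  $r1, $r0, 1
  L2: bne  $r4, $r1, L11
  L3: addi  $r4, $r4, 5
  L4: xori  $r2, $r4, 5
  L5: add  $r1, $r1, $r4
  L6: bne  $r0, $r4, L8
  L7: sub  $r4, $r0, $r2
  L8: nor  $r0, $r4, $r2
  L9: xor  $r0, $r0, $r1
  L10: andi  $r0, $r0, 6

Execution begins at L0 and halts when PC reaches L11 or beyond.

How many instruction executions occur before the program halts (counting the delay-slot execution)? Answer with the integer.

4

  step pc=0: andi  $r1, $r3, 3  regs=(0,2,9,10,4)
  step pc=1: addi  $r1, $r0, 1  regs=(0,1,9,10,4)
  step pc=2: bne  $r4, $r1, L11  cond=T  regs=(0,1,9,10,4)
  step pc=3: addi  $r4, $r4, 5  regs=(0,1,9,10,9)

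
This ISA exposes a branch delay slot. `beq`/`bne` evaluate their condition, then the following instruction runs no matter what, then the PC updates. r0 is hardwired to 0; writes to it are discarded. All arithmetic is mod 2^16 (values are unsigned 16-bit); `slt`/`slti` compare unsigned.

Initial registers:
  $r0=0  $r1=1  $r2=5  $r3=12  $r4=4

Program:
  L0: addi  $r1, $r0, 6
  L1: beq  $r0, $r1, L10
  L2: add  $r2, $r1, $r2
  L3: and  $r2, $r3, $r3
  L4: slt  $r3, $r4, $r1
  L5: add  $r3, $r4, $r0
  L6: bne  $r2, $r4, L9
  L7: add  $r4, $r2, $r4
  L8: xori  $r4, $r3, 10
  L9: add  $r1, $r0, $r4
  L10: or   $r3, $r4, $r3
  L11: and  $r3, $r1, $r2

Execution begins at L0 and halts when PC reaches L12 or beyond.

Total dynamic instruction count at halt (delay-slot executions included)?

[0] addi  $r1, $r0, 6  →  {$r0:0, $r1:6, $r2:5, $r3:12, $r4:4}
[1] beq  $r0, $r1, L10  →  {$r0:0, $r1:6, $r2:5, $r3:12, $r4:4}  ⟨branch fallthrough⟩
[2] add  $r2, $r1, $r2  →  {$r0:0, $r1:6, $r2:11, $r3:12, $r4:4}
[3] and  $r2, $r3, $r3  →  {$r0:0, $r1:6, $r2:12, $r3:12, $r4:4}
[4] slt  $r3, $r4, $r1  →  {$r0:0, $r1:6, $r2:12, $r3:1, $r4:4}
[5] add  $r3, $r4, $r0  →  {$r0:0, $r1:6, $r2:12, $r3:4, $r4:4}
[6] bne  $r2, $r4, L9  →  {$r0:0, $r1:6, $r2:12, $r3:4, $r4:4}  ⟨branch taken⟩
[7] add  $r4, $r2, $r4  →  {$r0:0, $r1:6, $r2:12, $r3:4, $r4:16}
[9] add  $r1, $r0, $r4  →  {$r0:0, $r1:16, $r2:12, $r3:4, $r4:16}
[10] or   $r3, $r4, $r3  →  {$r0:0, $r1:16, $r2:12, $r3:20, $r4:16}
[11] and  $r3, $r1, $r2  →  {$r0:0, $r1:16, $r2:12, $r3:0, $r4:16}

11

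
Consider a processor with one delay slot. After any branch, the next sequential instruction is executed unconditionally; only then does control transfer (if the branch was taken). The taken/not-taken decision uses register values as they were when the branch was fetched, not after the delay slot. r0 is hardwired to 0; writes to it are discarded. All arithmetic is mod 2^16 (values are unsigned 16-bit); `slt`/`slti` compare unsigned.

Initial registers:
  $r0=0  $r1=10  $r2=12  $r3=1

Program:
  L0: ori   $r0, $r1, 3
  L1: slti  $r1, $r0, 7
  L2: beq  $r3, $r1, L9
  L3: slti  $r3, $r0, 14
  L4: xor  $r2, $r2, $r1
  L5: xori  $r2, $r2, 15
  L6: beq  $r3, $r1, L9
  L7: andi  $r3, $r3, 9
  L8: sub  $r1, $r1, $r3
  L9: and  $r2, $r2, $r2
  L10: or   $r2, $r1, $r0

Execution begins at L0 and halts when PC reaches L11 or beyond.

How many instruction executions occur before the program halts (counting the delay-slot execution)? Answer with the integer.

6

#0 ori   $r0, $r1, 3 ; 0/10/12/1
#1 slti  $r1, $r0, 7 ; 0/1/12/1
#2 beq  $r3, $r1, L9 ; 0/1/12/1 ; →target
#3 slti  $r3, $r0, 14 ; 0/1/12/1
#9 and  $r2, $r2, $r2 ; 0/1/12/1
#10 or   $r2, $r1, $r0 ; 0/1/1/1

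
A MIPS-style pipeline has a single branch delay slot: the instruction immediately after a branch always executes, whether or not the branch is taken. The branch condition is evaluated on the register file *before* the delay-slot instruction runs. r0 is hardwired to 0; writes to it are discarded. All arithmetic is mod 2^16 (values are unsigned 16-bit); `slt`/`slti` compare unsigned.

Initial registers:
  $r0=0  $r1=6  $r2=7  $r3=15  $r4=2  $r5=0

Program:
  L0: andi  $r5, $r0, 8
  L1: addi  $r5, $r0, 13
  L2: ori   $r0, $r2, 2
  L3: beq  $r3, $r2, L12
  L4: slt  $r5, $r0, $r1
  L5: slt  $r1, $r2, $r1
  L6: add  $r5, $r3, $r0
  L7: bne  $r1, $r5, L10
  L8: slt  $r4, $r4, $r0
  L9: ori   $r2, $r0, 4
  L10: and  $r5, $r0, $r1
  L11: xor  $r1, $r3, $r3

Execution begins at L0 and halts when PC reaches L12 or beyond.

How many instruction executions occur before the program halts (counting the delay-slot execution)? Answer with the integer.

11

PC=0  andi  $r5, $r0, 8      | $r0=0 $r1=6 $r2=7 $r3=15 $r4=2 $r5=0
PC=1  addi  $r5, $r0, 13     | $r0=0 $r1=6 $r2=7 $r3=15 $r4=2 $r5=13
PC=2  ori   $r0, $r2, 2      | $r0=0 $r1=6 $r2=7 $r3=15 $r4=2 $r5=13
PC=3  beq  $r3, $r2, L12     | $r0=0 $r1=6 $r2=7 $r3=15 $r4=2 $r5=13  [not taken]
PC=4  slt  $r5, $r0, $r1     | $r0=0 $r1=6 $r2=7 $r3=15 $r4=2 $r5=1
PC=5  slt  $r1, $r2, $r1     | $r0=0 $r1=0 $r2=7 $r3=15 $r4=2 $r5=1
PC=6  add  $r5, $r3, $r0     | $r0=0 $r1=0 $r2=7 $r3=15 $r4=2 $r5=15
PC=7  bne  $r1, $r5, L10     | $r0=0 $r1=0 $r2=7 $r3=15 $r4=2 $r5=15  [TAKEN]
PC=8  slt  $r4, $r4, $r0     | $r0=0 $r1=0 $r2=7 $r3=15 $r4=0 $r5=15
PC=10 and  $r5, $r0, $r1     | $r0=0 $r1=0 $r2=7 $r3=15 $r4=0 $r5=0
PC=11 xor  $r1, $r3, $r3     | $r0=0 $r1=0 $r2=7 $r3=15 $r4=0 $r5=0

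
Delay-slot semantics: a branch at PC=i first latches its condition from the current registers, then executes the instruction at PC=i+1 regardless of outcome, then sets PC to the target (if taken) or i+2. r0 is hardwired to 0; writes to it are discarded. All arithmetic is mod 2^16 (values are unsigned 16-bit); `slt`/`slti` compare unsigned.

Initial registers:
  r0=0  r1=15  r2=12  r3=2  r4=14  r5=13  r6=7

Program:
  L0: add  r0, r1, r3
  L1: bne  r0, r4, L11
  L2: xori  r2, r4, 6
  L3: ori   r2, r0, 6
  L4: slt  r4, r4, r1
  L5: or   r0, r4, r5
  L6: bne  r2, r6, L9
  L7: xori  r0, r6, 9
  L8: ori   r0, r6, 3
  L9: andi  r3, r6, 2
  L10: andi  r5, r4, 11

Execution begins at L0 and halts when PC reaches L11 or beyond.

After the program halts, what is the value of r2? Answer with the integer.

  step pc=0: add  r0, r1, r3  regs=(0,15,12,2,14,13,7)
  step pc=1: bne  r0, r4, L11  cond=T  regs=(0,15,12,2,14,13,7)
  step pc=2: xori  r2, r4, 6  regs=(0,15,8,2,14,13,7)

8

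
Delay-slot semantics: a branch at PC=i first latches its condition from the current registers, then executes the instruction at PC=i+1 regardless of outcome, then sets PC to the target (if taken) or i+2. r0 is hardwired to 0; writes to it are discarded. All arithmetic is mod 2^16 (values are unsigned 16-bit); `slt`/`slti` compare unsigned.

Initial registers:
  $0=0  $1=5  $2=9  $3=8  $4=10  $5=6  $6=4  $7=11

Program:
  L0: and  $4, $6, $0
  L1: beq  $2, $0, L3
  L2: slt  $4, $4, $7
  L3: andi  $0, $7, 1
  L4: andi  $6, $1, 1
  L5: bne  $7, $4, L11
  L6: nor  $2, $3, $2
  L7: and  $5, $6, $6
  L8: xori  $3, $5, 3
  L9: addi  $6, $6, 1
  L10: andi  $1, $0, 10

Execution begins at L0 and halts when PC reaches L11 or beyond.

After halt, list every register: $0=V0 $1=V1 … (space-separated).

[0] and  $4, $6, $0  →  {$0:0, $1:5, $2:9, $3:8, $4:0, $5:6, $6:4, $7:11}
[1] beq  $2, $0, L3  →  {$0:0, $1:5, $2:9, $3:8, $4:0, $5:6, $6:4, $7:11}  ⟨branch fallthrough⟩
[2] slt  $4, $4, $7  →  {$0:0, $1:5, $2:9, $3:8, $4:1, $5:6, $6:4, $7:11}
[3] andi  $0, $7, 1  →  {$0:0, $1:5, $2:9, $3:8, $4:1, $5:6, $6:4, $7:11}
[4] andi  $6, $1, 1  →  {$0:0, $1:5, $2:9, $3:8, $4:1, $5:6, $6:1, $7:11}
[5] bne  $7, $4, L11  →  {$0:0, $1:5, $2:9, $3:8, $4:1, $5:6, $6:1, $7:11}  ⟨branch taken⟩
[6] nor  $2, $3, $2  →  {$0:0, $1:5, $2:65526, $3:8, $4:1, $5:6, $6:1, $7:11}

$0=0 $1=5 $2=65526 $3=8 $4=1 $5=6 $6=1 $7=11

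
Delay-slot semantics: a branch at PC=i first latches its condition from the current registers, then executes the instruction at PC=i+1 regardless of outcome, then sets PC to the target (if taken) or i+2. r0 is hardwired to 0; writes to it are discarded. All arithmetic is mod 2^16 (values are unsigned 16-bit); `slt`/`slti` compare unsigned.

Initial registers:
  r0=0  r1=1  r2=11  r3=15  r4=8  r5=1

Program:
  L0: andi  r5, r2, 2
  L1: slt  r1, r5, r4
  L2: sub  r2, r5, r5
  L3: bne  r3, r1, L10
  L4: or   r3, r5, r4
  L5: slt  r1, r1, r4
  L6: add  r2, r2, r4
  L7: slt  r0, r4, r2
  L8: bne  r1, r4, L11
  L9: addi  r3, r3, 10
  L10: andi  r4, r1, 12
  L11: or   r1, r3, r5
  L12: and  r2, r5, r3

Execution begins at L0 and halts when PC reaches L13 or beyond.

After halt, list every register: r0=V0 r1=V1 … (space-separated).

r0=0 r1=10 r2=2 r3=10 r4=0 r5=2

[0] andi  r5, r2, 2  →  {r0:0, r1:1, r2:11, r3:15, r4:8, r5:2}
[1] slt  r1, r5, r4  →  {r0:0, r1:1, r2:11, r3:15, r4:8, r5:2}
[2] sub  r2, r5, r5  →  {r0:0, r1:1, r2:0, r3:15, r4:8, r5:2}
[3] bne  r3, r1, L10  →  {r0:0, r1:1, r2:0, r3:15, r4:8, r5:2}  ⟨branch taken⟩
[4] or   r3, r5, r4  →  {r0:0, r1:1, r2:0, r3:10, r4:8, r5:2}
[10] andi  r4, r1, 12  →  {r0:0, r1:1, r2:0, r3:10, r4:0, r5:2}
[11] or   r1, r3, r5  →  {r0:0, r1:10, r2:0, r3:10, r4:0, r5:2}
[12] and  r2, r5, r3  →  {r0:0, r1:10, r2:2, r3:10, r4:0, r5:2}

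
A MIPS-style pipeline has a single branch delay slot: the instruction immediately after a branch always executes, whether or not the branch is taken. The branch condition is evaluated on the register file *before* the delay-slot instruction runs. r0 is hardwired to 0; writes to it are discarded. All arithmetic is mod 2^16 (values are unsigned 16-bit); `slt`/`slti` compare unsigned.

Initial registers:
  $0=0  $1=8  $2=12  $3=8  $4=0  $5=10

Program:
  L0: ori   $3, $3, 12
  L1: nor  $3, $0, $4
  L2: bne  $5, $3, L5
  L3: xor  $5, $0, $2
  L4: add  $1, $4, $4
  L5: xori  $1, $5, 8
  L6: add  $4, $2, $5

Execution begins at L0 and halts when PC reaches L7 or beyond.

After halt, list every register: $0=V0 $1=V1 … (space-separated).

$0=0 $1=4 $2=12 $3=65535 $4=24 $5=12

#0 ori   $3, $3, 12 ; 0/8/12/12/0/10
#1 nor  $3, $0, $4 ; 0/8/12/65535/0/10
#2 bne  $5, $3, L5 ; 0/8/12/65535/0/10 ; →target
#3 xor  $5, $0, $2 ; 0/8/12/65535/0/12
#5 xori  $1, $5, 8 ; 0/4/12/65535/0/12
#6 add  $4, $2, $5 ; 0/4/12/65535/24/12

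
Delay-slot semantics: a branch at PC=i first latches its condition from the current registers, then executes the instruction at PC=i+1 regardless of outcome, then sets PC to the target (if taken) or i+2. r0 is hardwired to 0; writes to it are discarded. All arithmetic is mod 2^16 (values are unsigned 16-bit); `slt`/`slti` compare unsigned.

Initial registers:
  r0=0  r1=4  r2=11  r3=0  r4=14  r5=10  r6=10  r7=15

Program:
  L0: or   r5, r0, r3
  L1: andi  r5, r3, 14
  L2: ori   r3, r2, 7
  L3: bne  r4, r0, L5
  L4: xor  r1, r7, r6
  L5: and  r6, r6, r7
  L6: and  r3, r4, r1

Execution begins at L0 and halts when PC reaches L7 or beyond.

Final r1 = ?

[0] or   r5, r0, r3  →  {r0:0, r1:4, r2:11, r3:0, r4:14, r5:0, r6:10, r7:15}
[1] andi  r5, r3, 14  →  {r0:0, r1:4, r2:11, r3:0, r4:14, r5:0, r6:10, r7:15}
[2] ori   r3, r2, 7  →  {r0:0, r1:4, r2:11, r3:15, r4:14, r5:0, r6:10, r7:15}
[3] bne  r4, r0, L5  →  {r0:0, r1:4, r2:11, r3:15, r4:14, r5:0, r6:10, r7:15}  ⟨branch taken⟩
[4] xor  r1, r7, r6  →  {r0:0, r1:5, r2:11, r3:15, r4:14, r5:0, r6:10, r7:15}
[5] and  r6, r6, r7  →  {r0:0, r1:5, r2:11, r3:15, r4:14, r5:0, r6:10, r7:15}
[6] and  r3, r4, r1  →  {r0:0, r1:5, r2:11, r3:4, r4:14, r5:0, r6:10, r7:15}

5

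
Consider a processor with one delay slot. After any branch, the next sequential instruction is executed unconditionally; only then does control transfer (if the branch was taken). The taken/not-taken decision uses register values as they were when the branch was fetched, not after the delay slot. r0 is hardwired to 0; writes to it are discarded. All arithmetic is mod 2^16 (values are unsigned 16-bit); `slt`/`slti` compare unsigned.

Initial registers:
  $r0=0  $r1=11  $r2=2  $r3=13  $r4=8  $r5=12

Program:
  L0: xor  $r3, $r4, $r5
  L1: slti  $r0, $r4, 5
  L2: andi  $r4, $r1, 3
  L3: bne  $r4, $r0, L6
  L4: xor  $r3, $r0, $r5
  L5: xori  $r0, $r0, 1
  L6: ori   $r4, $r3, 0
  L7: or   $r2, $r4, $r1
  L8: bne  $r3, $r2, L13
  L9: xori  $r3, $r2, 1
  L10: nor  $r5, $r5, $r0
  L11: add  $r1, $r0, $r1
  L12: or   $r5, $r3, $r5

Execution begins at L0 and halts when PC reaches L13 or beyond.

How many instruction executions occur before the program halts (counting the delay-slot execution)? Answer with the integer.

PC=0  xor  $r3, $r4, $r5     | $r0=0 $r1=11 $r2=2 $r3=4 $r4=8 $r5=12
PC=1  slti  $r0, $r4, 5      | $r0=0 $r1=11 $r2=2 $r3=4 $r4=8 $r5=12
PC=2  andi  $r4, $r1, 3      | $r0=0 $r1=11 $r2=2 $r3=4 $r4=3 $r5=12
PC=3  bne  $r4, $r0, L6      | $r0=0 $r1=11 $r2=2 $r3=4 $r4=3 $r5=12  [TAKEN]
PC=4  xor  $r3, $r0, $r5     | $r0=0 $r1=11 $r2=2 $r3=12 $r4=3 $r5=12
PC=6  ori   $r4, $r3, 0      | $r0=0 $r1=11 $r2=2 $r3=12 $r4=12 $r5=12
PC=7  or   $r2, $r4, $r1     | $r0=0 $r1=11 $r2=15 $r3=12 $r4=12 $r5=12
PC=8  bne  $r3, $r2, L13     | $r0=0 $r1=11 $r2=15 $r3=12 $r4=12 $r5=12  [TAKEN]
PC=9  xori  $r3, $r2, 1      | $r0=0 $r1=11 $r2=15 $r3=14 $r4=12 $r5=12

9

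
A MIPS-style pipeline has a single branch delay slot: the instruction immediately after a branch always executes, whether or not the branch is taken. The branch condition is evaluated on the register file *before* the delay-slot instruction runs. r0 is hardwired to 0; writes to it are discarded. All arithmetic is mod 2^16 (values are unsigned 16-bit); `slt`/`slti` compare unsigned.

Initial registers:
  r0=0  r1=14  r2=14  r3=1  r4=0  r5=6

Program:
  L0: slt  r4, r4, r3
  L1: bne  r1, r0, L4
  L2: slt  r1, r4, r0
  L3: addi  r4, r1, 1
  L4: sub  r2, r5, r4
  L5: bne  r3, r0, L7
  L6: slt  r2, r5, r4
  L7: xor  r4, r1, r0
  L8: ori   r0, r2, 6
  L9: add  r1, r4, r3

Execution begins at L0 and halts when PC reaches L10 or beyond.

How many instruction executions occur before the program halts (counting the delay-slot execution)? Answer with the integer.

#0 slt  r4, r4, r3 ; 0/14/14/1/1/6
#1 bne  r1, r0, L4 ; 0/14/14/1/1/6 ; →target
#2 slt  r1, r4, r0 ; 0/0/14/1/1/6
#4 sub  r2, r5, r4 ; 0/0/5/1/1/6
#5 bne  r3, r0, L7 ; 0/0/5/1/1/6 ; →target
#6 slt  r2, r5, r4 ; 0/0/0/1/1/6
#7 xor  r4, r1, r0 ; 0/0/0/1/0/6
#8 ori   r0, r2, 6 ; 0/0/0/1/0/6
#9 add  r1, r4, r3 ; 0/1/0/1/0/6

9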